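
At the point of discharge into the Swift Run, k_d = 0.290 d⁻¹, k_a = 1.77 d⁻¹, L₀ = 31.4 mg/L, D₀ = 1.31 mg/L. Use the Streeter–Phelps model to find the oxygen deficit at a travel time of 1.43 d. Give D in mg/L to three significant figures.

k_d L₀/(k_a−k_d) = 0.290×31.4/(1.77−0.290) = 9.106/1.480 = 6.153 mg/L.
e^(−k_d t) = e^(−0.290×1.430) = 0.6605; e^(−k_a t) = e^(−1.77×1.430) = 0.07957.
D = 6.153 × (0.6605 − 0.07957) + 1.31 × 0.07957 = 3.575 + 0.1042 = 3.679 mg/L.

D ≈ 3.68 mg/L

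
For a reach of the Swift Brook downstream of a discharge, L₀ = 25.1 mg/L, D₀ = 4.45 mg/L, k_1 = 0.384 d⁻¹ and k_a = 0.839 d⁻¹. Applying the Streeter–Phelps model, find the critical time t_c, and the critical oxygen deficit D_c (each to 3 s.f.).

t_c ≈ 1.20 d; D_c ≈ 7.25 mg/L

With k_a/k_1 = 2.185 and 1 − D₀(k_a−k_1)/(k_1 L₀) = 0.7899,
t_c = ln(2.185 × 0.7899) / (0.839 − 0.384) = ln(1.726) / 0.4550 = 0.5458/0.4550 = 1.199 d.
D_c = (k_1/k_a) L₀ e^(−k_1 t_c) = (0.384/0.839) × 25.1 × e^(−0.384×1.199) = 0.4577 × 25.1 × 0.6309 = 7.248 mg/L.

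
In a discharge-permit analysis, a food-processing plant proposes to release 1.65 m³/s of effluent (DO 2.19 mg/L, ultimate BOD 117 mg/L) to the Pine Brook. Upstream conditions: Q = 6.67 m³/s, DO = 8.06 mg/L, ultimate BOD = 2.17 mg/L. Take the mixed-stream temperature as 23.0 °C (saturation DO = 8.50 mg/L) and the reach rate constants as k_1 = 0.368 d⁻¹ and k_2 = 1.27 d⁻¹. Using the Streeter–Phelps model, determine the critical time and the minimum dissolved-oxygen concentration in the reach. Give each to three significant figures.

Mixed DO = (6.67×8.06 + 1.65×2.19)/(6.67+1.65) = 57.37/8.320 = 6.896 mg/L.
Mixed L₀ = (6.67×2.17 + 1.65×117)/(8.320) = 207.5/8.320 = 24.94 mg/L.
Initial deficit D₀ = C_s − DO₀ = 8.50 − 6.896 = 1.604 mg/L.
t_c = (1/0.9020) ln[(1.27/0.368)(1 − 1.604×0.9020/(0.368×24.94))] = 1.109 × ln(2.907) = 1.183 d.
D_c = (0.368/1.27) × 24.94 × e^(−0.368×1.183) = 0.2898 × 24.94 × 0.6470 = 4.676 mg/L.
Minimum DO = 8.50 − 4.676 = 3.824 mg/L.

t_c ≈ 1.18 d; minimum DO ≈ 3.82 mg/L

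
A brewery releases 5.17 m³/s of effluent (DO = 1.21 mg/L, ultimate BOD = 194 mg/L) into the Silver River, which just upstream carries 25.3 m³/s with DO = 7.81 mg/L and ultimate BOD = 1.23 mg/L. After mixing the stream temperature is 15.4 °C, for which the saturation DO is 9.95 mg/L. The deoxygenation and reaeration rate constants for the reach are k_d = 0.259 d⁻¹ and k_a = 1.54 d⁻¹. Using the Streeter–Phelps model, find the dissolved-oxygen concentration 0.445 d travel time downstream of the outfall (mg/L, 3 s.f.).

DO ≈ 5.65 mg/L

Mixed DO = (25.3×7.81 + 5.17×1.21)/(25.3+5.17) = 203.8/30.47 = 6.690 mg/L.
Mixed L₀ = (25.3×1.23 + 5.17×194)/(30.47) = 1034/30.47 = 33.94 mg/L.
Initial deficit D₀ = C_s − DO₀ = 9.95 − 6.690 = 3.260 mg/L.
D(0.445) = [0.259×33.94/(1.54−0.259)](e^(−0.259×0.445) − e^(−1.54×0.445)) + 3.260 e^(−1.54×0.445)
= 6.862 × (0.8911 − 0.5039) + 3.260 × 0.5039 = 4.300 mg/L.
DO = 9.95 − 4.300 = 5.650 mg/L.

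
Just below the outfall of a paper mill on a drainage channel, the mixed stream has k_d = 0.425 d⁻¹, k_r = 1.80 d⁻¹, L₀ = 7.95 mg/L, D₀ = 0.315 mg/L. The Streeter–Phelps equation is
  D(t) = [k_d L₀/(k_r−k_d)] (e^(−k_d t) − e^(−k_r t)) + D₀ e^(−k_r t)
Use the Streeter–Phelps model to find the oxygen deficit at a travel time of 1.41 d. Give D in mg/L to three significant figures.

k_d L₀/(k_r−k_d) = 0.425×7.95/(1.80−0.425) = 3.379/1.375 = 2.457 mg/L.
e^(−k_d t) = e^(−0.425×1.410) = 0.5492; e^(−k_r t) = e^(−1.80×1.410) = 0.07902.
D = 2.457 × (0.5492 − 0.07902) + 0.315 × 0.07902 = 1.155 + 0.02489 = 1.180 mg/L.

D ≈ 1.18 mg/L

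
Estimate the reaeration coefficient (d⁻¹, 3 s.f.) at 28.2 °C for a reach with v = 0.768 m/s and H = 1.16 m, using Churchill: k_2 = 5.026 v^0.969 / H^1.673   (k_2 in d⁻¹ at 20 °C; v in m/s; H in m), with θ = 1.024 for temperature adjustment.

k_2 ≈ 3.69 d⁻¹

k_2(20) = 5.026 × 0.768^0.969 / 1.16^1.673 = 5.026 × 0.7743 / 1.282 = 3.036 d⁻¹.
k_2(28.2) = 3.036 × 1.024^(28.2−20) = 3.036 × 1.215 = 3.688 d⁻¹.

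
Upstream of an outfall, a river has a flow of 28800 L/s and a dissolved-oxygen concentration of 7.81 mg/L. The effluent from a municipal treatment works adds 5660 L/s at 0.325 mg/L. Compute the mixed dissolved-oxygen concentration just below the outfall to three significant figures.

Flow-weighted mixing: C = (Q_r C_r + Q_w C_w)/(Q_r + Q_w)
= (28800×7.81 + 5660×0.325)/(28800 + 5660) = 226800/34460 = 6.581 mg/L.

6.58 mg/L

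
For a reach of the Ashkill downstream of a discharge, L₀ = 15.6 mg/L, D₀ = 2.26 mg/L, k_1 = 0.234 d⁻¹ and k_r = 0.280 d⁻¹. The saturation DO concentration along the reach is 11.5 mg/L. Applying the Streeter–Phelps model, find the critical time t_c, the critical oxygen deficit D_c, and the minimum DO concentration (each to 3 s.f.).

t_c ≈ 3.27 d; D_c ≈ 6.06 mg/L; min DO ≈ 5.44 mg/L

t_c = [1/(k_r−k_1)] ln[(k_r/k_1)(1 − D₀(k_r−k_1)/(k_1 L₀))]
= [1/(0.280−0.234)] ln[(0.280/0.234)(1 − 2.26×0.04600/(0.234×15.6))]
= (1/0.04600) ln[1.197 × 0.9715] = 21.74 × ln(1.163) = 21.74 × 0.1506 = 3.273 d.
L(t_c) = L₀ e^(−k_1 t_c) = 15.6 × 0.4649 = 7.252 mg/L, and at the critical point k_r D_c = k_1 L, so D_c = (0.234/0.280) × 7.252 = 6.061 mg/L.
Minimum DO = C_s − D_c = 11.5 − 6.061 = 5.439 mg/L.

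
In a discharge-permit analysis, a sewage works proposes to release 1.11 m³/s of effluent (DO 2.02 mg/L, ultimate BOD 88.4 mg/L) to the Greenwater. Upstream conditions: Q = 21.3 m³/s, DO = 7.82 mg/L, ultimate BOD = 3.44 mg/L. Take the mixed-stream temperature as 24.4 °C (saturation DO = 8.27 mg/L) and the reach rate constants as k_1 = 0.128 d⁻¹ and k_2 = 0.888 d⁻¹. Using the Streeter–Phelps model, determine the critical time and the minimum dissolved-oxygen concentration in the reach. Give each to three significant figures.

t_c ≈ 1.43 d; minimum DO ≈ 7.35 mg/L

Mixed DO = (21.3×7.82 + 1.11×2.02)/(21.3+1.11) = 168.8/22.41 = 7.533 mg/L.
Mixed L₀ = (21.3×3.44 + 1.11×88.4)/(22.41) = 171.4/22.41 = 7.648 mg/L.
Initial deficit D₀ = C_s − DO₀ = 8.27 − 7.533 = 0.7373 mg/L.
t_c = (1/0.7600) ln[(0.888/0.128)(1 − 0.7373×0.7600/(0.128×7.648))] = 1.316 × ln(2.967) = 1.431 d.
D_c = (0.128/0.888) × 7.648 × e^(−0.128×1.431) = 0.1441 × 7.648 × 0.8326 = 0.9179 mg/L.
Minimum DO = 8.27 − 0.9179 = 7.352 mg/L.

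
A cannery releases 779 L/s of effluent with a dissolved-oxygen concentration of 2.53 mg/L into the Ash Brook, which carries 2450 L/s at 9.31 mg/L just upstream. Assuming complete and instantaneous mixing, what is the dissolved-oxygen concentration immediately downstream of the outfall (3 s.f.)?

Flow-weighted mixing: C = (Q_r C_r + Q_w C_w)/(Q_r + Q_w)
= (2450×9.31 + 779×2.53)/(2450 + 779) = 24780/3229 = 7.674 mg/L.

7.67 mg/L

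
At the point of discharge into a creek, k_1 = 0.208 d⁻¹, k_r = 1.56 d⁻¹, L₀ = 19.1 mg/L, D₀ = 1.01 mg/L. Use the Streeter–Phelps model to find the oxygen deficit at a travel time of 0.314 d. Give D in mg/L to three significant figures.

k_1 L₀/(k_r−k_1) = 0.208×19.1/(1.56−0.208) = 3.973/1.352 = 2.938 mg/L.
e^(−k_1 t) = e^(−0.208×0.3140) = 0.9368; e^(−k_r t) = e^(−1.56×0.3140) = 0.6127.
D = 2.938 × (0.9368 − 0.6127) + 1.01 × 0.6127 = 0.9522 + 0.6189 = 1.571 mg/L.

D ≈ 1.57 mg/L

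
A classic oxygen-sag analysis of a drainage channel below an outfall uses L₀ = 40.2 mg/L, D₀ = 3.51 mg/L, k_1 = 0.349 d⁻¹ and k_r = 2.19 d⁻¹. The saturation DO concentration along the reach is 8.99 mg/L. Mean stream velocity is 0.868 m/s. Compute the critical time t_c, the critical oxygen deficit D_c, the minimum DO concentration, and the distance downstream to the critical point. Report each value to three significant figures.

At the critical point dD/dt = 0, so k_1 L₀ e^(−k_1 t) = k_r D. Substituting D(t) from the Streeter–Phelps equation and solving for t gives
t_c = ln[(k_r/k_1)(1 − D₀(k_r−k_1)/(k_1 L₀))] / (k_r−k_1).
Here k_r−k_1 = 1.841 d⁻¹ and 1 − D₀(k_r−k_1)/(k_1 L₀) = 1 − 3.51×1.841/(0.349×40.2) = 0.5394, so
t_c = ln(6.275 × 0.5394) / 1.841 = 1.219 / 1.841 = 0.6623 d.
D_c = (k_1/k_r) L₀ e^(−k_1 t_c) = (0.349/2.19) × 40.2 × e^(−0.349×0.6623) = 0.1594 × 40.2 × 0.7936 = 5.084 mg/L.
Minimum DO = C_s − D_c = 8.99 − 5.084 = 3.906 mg/L.
x_c = v t_c = 0.868 m/s × 0.6623 d × 86400 s/d = 49670 m ≈ 49.7 km.

t_c ≈ 0.662 d; D_c ≈ 5.08 mg/L; min DO ≈ 3.91 mg/L; x_c ≈ 49.7 km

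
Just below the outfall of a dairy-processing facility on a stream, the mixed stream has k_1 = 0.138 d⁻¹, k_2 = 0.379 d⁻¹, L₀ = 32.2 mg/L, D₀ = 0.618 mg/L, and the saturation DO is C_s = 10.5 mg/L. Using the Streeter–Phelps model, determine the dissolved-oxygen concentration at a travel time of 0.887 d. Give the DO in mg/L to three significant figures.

k_1 L₀/(k_2−k_1) = 0.138×32.2/(0.379−0.138) = 4.444/0.2410 = 18.44 mg/L.
e^(−k_1 t) = e^(−0.138×0.8870) = 0.8848; e^(−k_2 t) = e^(−0.379×0.8870) = 0.7145.
D = 18.44 × (0.8848 − 0.7145) + 0.618 × 0.7145 = 3.140 + 0.4416 = 3.581 mg/L.
DO = C_s − D = 10.5 − 3.581 = 6.919 mg/L.

DO ≈ 6.92 mg/L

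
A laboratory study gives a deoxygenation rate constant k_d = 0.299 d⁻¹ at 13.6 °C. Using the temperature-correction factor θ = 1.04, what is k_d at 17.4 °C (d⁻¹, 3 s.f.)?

k_d ≈ 0.347 d⁻¹

k_d(T₂) = k_d(T₁) · θ^(T₂−T₁) = 0.299 × 1.04^(17.4−13.6)
= 0.299 × 1.04^3.80 = 0.299 × 1.161 = 0.3471 d⁻¹.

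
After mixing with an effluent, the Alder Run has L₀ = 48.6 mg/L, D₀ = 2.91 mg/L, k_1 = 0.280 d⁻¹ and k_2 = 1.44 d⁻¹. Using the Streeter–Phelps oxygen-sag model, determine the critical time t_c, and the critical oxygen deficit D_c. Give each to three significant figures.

t_c ≈ 1.17 d; D_c ≈ 6.82 mg/L

t_c = [1/(k_2−k_1)] ln[(k_2/k_1)(1 − D₀(k_2−k_1)/(k_1 L₀))]
= [1/(1.44−0.280)] ln[(1.44/0.280)(1 − 2.91×1.160/(0.280×48.6))]
= (1/1.160) ln[5.143 × 0.7519] = 0.8621 × ln(3.867) = 0.8621 × 1.353 = 1.166 d.
L(t_c) = L₀ e^(−k_1 t_c) = 48.6 × 0.7215 = 35.06 mg/L, and at the critical point k_2 D_c = k_1 L, so D_c = (0.280/1.44) × 35.06 = 6.818 mg/L.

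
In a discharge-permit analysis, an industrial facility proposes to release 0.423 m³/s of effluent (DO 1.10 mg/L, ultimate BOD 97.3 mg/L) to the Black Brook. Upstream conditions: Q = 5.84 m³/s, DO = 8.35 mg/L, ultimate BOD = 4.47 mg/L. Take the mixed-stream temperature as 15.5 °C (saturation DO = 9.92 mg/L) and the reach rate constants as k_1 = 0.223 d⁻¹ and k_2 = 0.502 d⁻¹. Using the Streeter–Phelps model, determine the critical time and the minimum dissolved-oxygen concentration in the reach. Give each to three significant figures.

t_c ≈ 1.92 d; minimum DO ≈ 6.81 mg/L

Mixed DO = (5.84×8.35 + 0.423×1.10)/(5.84+0.423) = 49.23/6.263 = 7.860 mg/L.
Mixed L₀ = (5.84×4.47 + 0.423×97.3)/(6.263) = 67.26/6.263 = 10.74 mg/L.
Initial deficit D₀ = C_s − DO₀ = 9.92 − 7.860 = 2.060 mg/L.
t_c = (1/0.2790) ln[(0.502/0.223)(1 − 2.060×0.2790/(0.223×10.74))] = 3.584 × ln(1.711) = 1.925 d.
D_c = (0.223/0.502) × 10.74 × e^(−0.223×1.925) = 0.4442 × 10.74 × 0.6510 = 3.106 mg/L.
Minimum DO = 9.92 − 3.106 = 6.814 mg/L.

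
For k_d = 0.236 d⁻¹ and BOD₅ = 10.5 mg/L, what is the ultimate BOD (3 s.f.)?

BOD₅ = L₀(1 − e^(−5k_d)) ⇒ L₀ = BOD₅ / (1 − e^(−5×0.236))
= 10.5 / (1 − 0.3073) = 10.5 / 0.6927 = 15.16 mg/L.

L₀ ≈ 15.2 mg/L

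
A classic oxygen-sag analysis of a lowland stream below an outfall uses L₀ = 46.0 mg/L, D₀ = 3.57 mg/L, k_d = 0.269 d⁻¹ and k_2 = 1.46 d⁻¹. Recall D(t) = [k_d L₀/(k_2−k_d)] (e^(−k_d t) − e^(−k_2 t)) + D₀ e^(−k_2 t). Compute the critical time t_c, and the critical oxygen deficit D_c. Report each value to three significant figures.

With k_2/k_d = 5.428 and 1 − D₀(k_2−k_d)/(k_d L₀) = 0.6564,
t_c = ln(5.428 × 0.6564) / (1.46 − 0.269) = ln(3.563) / 1.191 = 1.270/1.191 = 1.067 d.
D_c = (k_d/k_2) L₀ e^(−k_d t_c) = (0.269/1.46) × 46.0 × e^(−0.269×1.067) = 0.1842 × 46.0 × 0.7505 = 6.361 mg/L.

t_c ≈ 1.07 d; D_c ≈ 6.36 mg/L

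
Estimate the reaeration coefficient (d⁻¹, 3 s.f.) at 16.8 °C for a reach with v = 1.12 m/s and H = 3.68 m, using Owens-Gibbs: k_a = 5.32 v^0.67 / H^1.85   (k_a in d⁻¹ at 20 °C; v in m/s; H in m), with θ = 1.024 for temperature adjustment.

k_a ≈ 0.478 d⁻¹

k_a(20) = 5.32 × 1.12^0.67 / 3.68^1.85 = 5.32 × 1.079 / 11.14 = 0.5153 d⁻¹.
k_a(16.8) = 0.5153 × 1.024^(16.8−20) = 0.5153 × 0.9269 = 0.4776 d⁻¹.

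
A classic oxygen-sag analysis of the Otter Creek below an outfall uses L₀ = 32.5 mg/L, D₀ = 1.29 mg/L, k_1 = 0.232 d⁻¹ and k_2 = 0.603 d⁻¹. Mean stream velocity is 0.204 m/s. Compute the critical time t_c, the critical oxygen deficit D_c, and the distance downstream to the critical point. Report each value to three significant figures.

At the critical point dD/dt = 0, so k_1 L₀ e^(−k_1 t) = k_2 D. Substituting D(t) from the Streeter–Phelps equation and solving for t gives
t_c = ln[(k_2/k_1)(1 − D₀(k_2−k_1)/(k_1 L₀))] / (k_2−k_1).
Here k_2−k_1 = 0.3710 d⁻¹ and 1 − D₀(k_2−k_1)/(k_1 L₀) = 1 − 1.29×0.3710/(0.232×32.5) = 0.9365, so
t_c = ln(2.599 × 0.9365) / 0.3710 = 0.8896 / 0.3710 = 2.398 d.
L(t_c) = L₀ e^(−k_1 t_c) = 32.5 × 0.5733 = 18.63 mg/L, and at the critical point k_2 D_c = k_1 L, so D_c = (0.232/0.603) × 18.63 = 7.169 mg/L.
x_c = v t_c = 0.204 m/s × 2.398 d × 86400 s/d = 42260 m ≈ 42.3 km.

t_c ≈ 2.40 d; D_c ≈ 7.17 mg/L; x_c ≈ 42.3 km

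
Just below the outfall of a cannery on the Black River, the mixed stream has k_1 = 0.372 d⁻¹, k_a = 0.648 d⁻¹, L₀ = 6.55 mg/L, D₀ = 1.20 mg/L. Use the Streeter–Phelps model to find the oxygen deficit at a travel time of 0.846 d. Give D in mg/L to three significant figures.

D ≈ 2.04 mg/L

k_1 L₀/(k_a−k_1) = 0.372×6.55/(0.648−0.372) = 2.437/0.2760 = 8.828 mg/L.
e^(−k_1 t) = e^(−0.372×0.8460) = 0.7300; e^(−k_a t) = e^(−0.648×0.8460) = 0.5780.
D = 8.828 × (0.7300 − 0.5780) + 1.20 × 0.5780 = 1.342 + 0.6936 = 2.036 mg/L.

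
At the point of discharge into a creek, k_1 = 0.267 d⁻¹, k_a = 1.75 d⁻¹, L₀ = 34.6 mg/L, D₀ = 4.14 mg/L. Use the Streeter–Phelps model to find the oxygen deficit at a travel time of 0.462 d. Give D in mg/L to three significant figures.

D ≈ 4.58 mg/L

k_1 L₀/(k_a−k_1) = 0.267×34.6/(1.75−0.267) = 9.238/1.483 = 6.229 mg/L.
e^(−k_1 t) = e^(−0.267×0.4620) = 0.8840; e^(−k_a t) = e^(−1.75×0.4620) = 0.4455.
D = 6.229 × (0.8840 − 0.4455) + 4.14 × 0.4455 = 2.731 + 1.844 = 4.576 mg/L.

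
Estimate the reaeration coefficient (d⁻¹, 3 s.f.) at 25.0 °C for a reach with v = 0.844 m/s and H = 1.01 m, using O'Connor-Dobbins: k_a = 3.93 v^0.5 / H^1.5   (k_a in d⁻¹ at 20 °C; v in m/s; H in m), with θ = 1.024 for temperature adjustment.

k_a(20) = 3.93 × 0.844^0.5 / 1.01^1.5 = 3.93 × 0.9187 / 1.015 = 3.557 d⁻¹.
k_a(25.0) = 3.557 × 1.024^(25.0−20) = 3.557 × 1.126 = 4.005 d⁻¹.

k_a ≈ 4.00 d⁻¹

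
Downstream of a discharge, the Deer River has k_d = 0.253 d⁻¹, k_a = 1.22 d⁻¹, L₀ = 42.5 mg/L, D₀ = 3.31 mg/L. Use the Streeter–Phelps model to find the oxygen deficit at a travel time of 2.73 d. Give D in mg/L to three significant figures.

D ≈ 5.29 mg/L

k_d L₀/(k_a−k_d) = 0.253×42.5/(1.22−0.253) = 10.75/0.9670 = 11.12 mg/L.
e^(−k_d t) = e^(−0.253×2.730) = 0.5012; e^(−k_a t) = e^(−1.22×2.730) = 0.03577.
D = 11.12 × (0.5012 − 0.03577) + 3.31 × 0.03577 = 5.176 + 0.1184 = 5.294 mg/L.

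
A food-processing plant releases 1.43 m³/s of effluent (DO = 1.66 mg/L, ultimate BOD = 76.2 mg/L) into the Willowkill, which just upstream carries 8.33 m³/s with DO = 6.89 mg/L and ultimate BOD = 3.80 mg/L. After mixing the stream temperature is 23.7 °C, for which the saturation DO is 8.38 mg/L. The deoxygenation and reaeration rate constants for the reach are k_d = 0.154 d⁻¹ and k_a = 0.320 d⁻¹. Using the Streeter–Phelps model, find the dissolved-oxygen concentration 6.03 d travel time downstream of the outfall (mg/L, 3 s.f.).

DO ≈ 4.71 mg/L

Mixed DO = (8.33×6.89 + 1.43×1.66)/(8.33+1.43) = 59.77/9.760 = 6.124 mg/L.
Mixed L₀ = (8.33×3.80 + 1.43×76.2)/(9.760) = 140.6/9.760 = 14.41 mg/L.
Initial deficit D₀ = C_s − DO₀ = 8.38 − 6.124 = 2.256 mg/L.
D(6.03) = [0.154×14.41/(0.320−0.154)](e^(−0.154×6.03) − e^(−0.320×6.03)) + 2.256 e^(−0.320×6.03)
= 13.37 × (0.3951 − 0.1452) + 2.256 × 0.1452 = 3.668 mg/L.
DO = 8.38 − 3.668 = 4.712 mg/L.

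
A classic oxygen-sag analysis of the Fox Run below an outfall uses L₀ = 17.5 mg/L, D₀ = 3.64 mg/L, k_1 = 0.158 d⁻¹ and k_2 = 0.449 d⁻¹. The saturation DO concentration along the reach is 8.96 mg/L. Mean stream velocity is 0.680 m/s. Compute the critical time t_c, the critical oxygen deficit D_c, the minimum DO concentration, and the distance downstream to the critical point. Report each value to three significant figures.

t_c ≈ 1.93 d; D_c ≈ 4.54 mg/L; min DO ≈ 4.42 mg/L; x_c ≈ 113 km

With k_2/k_1 = 2.842 and 1 − D₀(k_2−k_1)/(k_1 L₀) = 0.6169,
t_c = ln(2.842 × 0.6169) / (0.449 − 0.158) = ln(1.753) / 0.2910 = 0.5614/0.2910 = 1.929 d.
L(t_c) = L₀ e^(−k_1 t_c) = 17.5 × 0.7373 = 12.90 mg/L, and at the critical point k_2 D_c = k_1 L, so D_c = (0.158/0.449) × 12.90 = 4.540 mg/L.
Minimum DO = C_s − D_c = 8.96 − 4.540 = 4.420 mg/L.
x_c = v t_c = 0.680 m/s × 1.929 d × 86400 s/d = 113300 m ≈ 113 km.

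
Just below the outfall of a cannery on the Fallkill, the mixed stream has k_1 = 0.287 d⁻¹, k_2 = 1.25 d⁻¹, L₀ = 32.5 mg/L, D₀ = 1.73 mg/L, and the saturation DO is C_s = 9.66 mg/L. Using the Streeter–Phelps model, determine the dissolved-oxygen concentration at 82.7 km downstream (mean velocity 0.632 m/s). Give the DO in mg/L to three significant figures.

DO ≈ 4.59 mg/L

Travel time t = x/v = 82.7 km / (0.632 m/s) = 82700 m / 0.632 m/s = 130900 s = 1.515 d.
k_1 L₀/(k_2−k_1) = 0.287×32.5/(1.25−0.287) = 9.327/0.9630 = 9.686 mg/L.
e^(−k_1 t) = e^(−0.287×1.515) = 0.6475; e^(−k_2 t) = e^(−1.25×1.515) = 0.1506.
D = 9.686 × (0.6475 − 0.1506) + 1.73 × 0.1506 = 4.813 + 0.2605 = 5.073 mg/L.
DO = C_s − D = 9.66 − 5.073 = 4.587 mg/L.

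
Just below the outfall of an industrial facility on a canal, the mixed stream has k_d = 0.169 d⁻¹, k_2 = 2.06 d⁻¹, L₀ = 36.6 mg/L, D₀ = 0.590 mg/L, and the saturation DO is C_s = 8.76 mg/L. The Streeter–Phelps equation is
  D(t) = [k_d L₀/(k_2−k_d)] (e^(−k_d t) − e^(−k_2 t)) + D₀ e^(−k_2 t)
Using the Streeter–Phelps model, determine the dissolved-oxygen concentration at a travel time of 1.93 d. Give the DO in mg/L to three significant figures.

DO ≈ 6.45 mg/L

k_d L₀/(k_2−k_d) = 0.169×36.6/(2.06−0.169) = 6.185/1.891 = 3.271 mg/L.
e^(−k_d t) = e^(−0.169×1.930) = 0.7217; e^(−k_2 t) = e^(−2.06×1.930) = 0.01876.
D = 3.271 × (0.7217 − 0.01876) + 0.590 × 0.01876 = 2.299 + 0.01107 = 2.310 mg/L.
DO = C_s − D = 8.76 − 2.310 = 6.450 mg/L.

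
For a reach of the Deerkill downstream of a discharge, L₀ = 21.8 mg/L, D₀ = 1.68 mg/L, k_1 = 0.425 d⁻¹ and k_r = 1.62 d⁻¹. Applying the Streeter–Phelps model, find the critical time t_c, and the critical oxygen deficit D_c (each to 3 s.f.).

t_c ≈ 0.915 d; D_c ≈ 3.88 mg/L

At the critical point dD/dt = 0, so k_1 L₀ e^(−k_1 t) = k_r D. Substituting D(t) from the Streeter–Phelps equation and solving for t gives
t_c = ln[(k_r/k_1)(1 − D₀(k_r−k_1)/(k_1 L₀))] / (k_r−k_1).
Here k_r−k_1 = 1.195 d⁻¹ and 1 − D₀(k_r−k_1)/(k_1 L₀) = 1 − 1.68×1.195/(0.425×21.8) = 0.7833, so
t_c = ln(3.812 × 0.7833) / 1.195 = 1.094 / 1.195 = 0.9154 d.
L(t_c) = L₀ e^(−k_1 t_c) = 21.8 × 0.6777 = 14.77 mg/L, and at the critical point k_r D_c = k_1 L, so D_c = (0.425/1.62) × 14.77 = 3.876 mg/L.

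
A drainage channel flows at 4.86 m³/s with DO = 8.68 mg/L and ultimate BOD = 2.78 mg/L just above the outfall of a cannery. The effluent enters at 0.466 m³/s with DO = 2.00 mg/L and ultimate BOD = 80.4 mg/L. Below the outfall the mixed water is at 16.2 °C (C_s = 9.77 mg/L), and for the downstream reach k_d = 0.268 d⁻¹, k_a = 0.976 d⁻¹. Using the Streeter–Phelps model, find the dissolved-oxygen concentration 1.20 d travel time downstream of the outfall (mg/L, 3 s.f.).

Mixed DO = (4.86×8.68 + 0.466×2.00)/(4.86+0.466) = 43.12/5.326 = 8.096 mg/L.
Mixed L₀ = (4.86×2.78 + 0.466×80.4)/(5.326) = 50.98/5.326 = 9.571 mg/L.
Initial deficit D₀ = C_s − DO₀ = 9.77 − 8.096 = 1.674 mg/L.
D(1.20) = [0.268×9.571/(0.976−0.268)](e^(−0.268×1.20) − e^(−0.976×1.20)) + 1.674 e^(−0.976×1.20)
= 3.623 × (0.7250 − 0.3100) + 1.674 × 0.3100 = 2.023 mg/L.
DO = 9.77 − 2.023 = 7.747 mg/L.

DO ≈ 7.75 mg/L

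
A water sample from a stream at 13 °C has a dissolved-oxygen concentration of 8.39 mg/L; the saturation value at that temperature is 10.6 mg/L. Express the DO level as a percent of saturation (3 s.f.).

% saturation = C/C_s × 100 = 8.39/10.6 × 100 = 79.2 %.

79.2 % saturation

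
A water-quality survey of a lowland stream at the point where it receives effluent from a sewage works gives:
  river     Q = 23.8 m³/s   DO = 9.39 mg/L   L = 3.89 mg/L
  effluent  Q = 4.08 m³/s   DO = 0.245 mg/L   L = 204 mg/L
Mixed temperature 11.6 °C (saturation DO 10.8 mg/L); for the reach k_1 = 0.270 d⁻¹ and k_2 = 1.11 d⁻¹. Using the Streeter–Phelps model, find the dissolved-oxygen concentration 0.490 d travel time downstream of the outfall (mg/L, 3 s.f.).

Mixed DO = (23.8×9.39 + 4.08×0.245)/(23.8+4.08) = 224.5/27.88 = 8.052 mg/L.
Mixed L₀ = (23.8×3.89 + 4.08×204)/(27.88) = 924.9/27.88 = 33.17 mg/L.
Initial deficit D₀ = C_s − DO₀ = 10.8 − 8.052 = 2.748 mg/L.
D(0.490) = [0.270×33.17/(1.11−0.270)](e^(−0.270×0.490) − e^(−1.11×0.490)) + 2.748 e^(−1.11×0.490)
= 10.66 × (0.8761 − 0.5805) + 2.748 × 0.5805 = 4.747 mg/L.
DO = 10.8 − 4.747 = 6.053 mg/L.

DO ≈ 6.05 mg/L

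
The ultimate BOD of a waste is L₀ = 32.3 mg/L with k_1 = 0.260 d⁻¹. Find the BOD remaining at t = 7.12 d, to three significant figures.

L_t = L₀ e^(−k_1 t) = 32.3 × e^(−0.260×7.12) = 32.3 × 0.1570 = 5.073 mg/L.

L ≈ 5.07 mg/L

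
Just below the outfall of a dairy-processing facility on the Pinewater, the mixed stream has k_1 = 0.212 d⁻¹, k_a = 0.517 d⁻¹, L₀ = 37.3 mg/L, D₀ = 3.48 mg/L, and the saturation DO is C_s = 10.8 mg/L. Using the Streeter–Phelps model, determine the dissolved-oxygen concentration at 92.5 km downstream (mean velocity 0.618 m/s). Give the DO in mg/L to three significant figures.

DO ≈ 2.01 mg/L

Travel time t = x/v = 92.5 km / (0.618 m/s) = 92500 m / 0.618 m/s = 149700 s = 1.732 d.
k_1 L₀/(k_a−k_1) = 0.212×37.3/(0.517−0.212) = 7.908/0.3050 = 25.93 mg/L.
e^(−k_1 t) = e^(−0.212×1.732) = 0.6926; e^(−k_a t) = e^(−0.517×1.732) = 0.4083.
D = 25.93 × (0.6926 − 0.4083) + 3.48 × 0.4083 = 7.370 + 1.421 = 8.791 mg/L.
DO = C_s − D = 10.8 − 8.791 = 2.009 mg/L.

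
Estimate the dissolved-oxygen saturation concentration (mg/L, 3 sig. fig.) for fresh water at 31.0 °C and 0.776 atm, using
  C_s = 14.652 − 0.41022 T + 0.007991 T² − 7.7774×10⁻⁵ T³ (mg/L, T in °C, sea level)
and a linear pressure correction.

At sea level: C_s = 14.652 − 0.41022×31.0 + 0.007991×31.0² − 7.7774×10⁻⁵×31.0³ = 7.298 mg/L.
Pressure correction: C_s' = 7.298 × 0.776 = 5.663 mg/L.

C_s ≈ 5.66 mg/L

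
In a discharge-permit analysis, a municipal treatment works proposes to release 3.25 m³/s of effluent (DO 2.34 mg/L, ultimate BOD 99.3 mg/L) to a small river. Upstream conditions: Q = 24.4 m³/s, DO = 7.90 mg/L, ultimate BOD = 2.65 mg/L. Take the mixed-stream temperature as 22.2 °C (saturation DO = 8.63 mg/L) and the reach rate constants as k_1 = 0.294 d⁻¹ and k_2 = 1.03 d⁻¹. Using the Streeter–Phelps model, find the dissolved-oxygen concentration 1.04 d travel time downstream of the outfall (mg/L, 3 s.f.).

Mixed DO = (24.4×7.90 + 3.25×2.34)/(24.4+3.25) = 200.4/27.65 = 7.246 mg/L.
Mixed L₀ = (24.4×2.65 + 3.25×99.3)/(27.65) = 387.4/27.65 = 14.01 mg/L.
Initial deficit D₀ = C_s − DO₀ = 8.63 − 7.246 = 1.384 mg/L.
D(1.04) = [0.294×14.01/(1.03−0.294)](e^(−0.294×1.04) − e^(−1.03×1.04)) + 1.384 e^(−1.03×1.04)
= 5.597 × (0.7366 − 0.3426) + 1.384 × 0.3426 = 2.679 mg/L.
DO = 8.63 − 2.679 = 5.951 mg/L.

DO ≈ 5.95 mg/L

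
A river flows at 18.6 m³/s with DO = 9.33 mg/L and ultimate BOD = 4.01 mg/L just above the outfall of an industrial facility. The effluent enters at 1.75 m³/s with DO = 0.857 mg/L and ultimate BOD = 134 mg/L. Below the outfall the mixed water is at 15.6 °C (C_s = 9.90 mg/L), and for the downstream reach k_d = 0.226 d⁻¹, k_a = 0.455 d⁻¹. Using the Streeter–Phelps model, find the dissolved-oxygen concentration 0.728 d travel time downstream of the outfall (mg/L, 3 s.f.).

DO ≈ 7.01 mg/L

Mixed DO = (18.6×9.33 + 1.75×0.857)/(18.6+1.75) = 175.0/20.35 = 8.601 mg/L.
Mixed L₀ = (18.6×4.01 + 1.75×134)/(20.35) = 309.1/20.35 = 15.19 mg/L.
Initial deficit D₀ = C_s − DO₀ = 9.90 − 8.601 = 1.299 mg/L.
D(0.728) = [0.226×15.19/(0.455−0.226)](e^(−0.226×0.728) − e^(−0.455×0.728)) + 1.299 e^(−0.455×0.728)
= 14.99 × (0.8483 − 0.7180) + 1.299 × 0.7180 = 2.885 mg/L.
DO = 9.90 − 2.885 = 7.015 mg/L.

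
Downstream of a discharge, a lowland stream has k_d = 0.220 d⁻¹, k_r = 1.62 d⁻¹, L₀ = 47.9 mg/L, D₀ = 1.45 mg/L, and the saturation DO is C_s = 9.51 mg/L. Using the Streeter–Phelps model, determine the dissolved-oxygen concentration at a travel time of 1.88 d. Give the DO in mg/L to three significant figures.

DO ≈ 4.82 mg/L

k_d L₀/(k_r−k_d) = 0.220×47.9/(1.62−0.220) = 10.54/1.400 = 7.527 mg/L.
e^(−k_d t) = e^(−0.220×1.880) = 0.6613; e^(−k_r t) = e^(−1.62×1.880) = 0.04757.
D = 7.527 × (0.6613 − 0.04757) + 1.45 × 0.04757 = 4.619 + 0.06897 = 4.688 mg/L.
DO = C_s − D = 9.51 − 4.688 = 4.822 mg/L.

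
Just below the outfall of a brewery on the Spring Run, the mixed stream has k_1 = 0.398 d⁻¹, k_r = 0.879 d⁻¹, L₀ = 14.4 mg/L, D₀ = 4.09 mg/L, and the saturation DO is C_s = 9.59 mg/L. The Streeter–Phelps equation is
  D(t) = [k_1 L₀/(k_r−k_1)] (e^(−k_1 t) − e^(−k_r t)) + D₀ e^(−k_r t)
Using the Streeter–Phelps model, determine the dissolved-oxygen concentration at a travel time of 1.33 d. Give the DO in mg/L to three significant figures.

DO ≈ 5.00 mg/L

k_1 L₀/(k_r−k_1) = 0.398×14.4/(0.879−0.398) = 5.731/0.4810 = 11.92 mg/L.
e^(−k_1 t) = e^(−0.398×1.330) = 0.5890; e^(−k_r t) = e^(−0.879×1.330) = 0.3107.
D = 11.92 × (0.5890 − 0.3107) + 4.09 × 0.3107 = 3.316 + 1.271 = 4.587 mg/L.
DO = C_s − D = 9.59 − 4.587 = 5.003 mg/L.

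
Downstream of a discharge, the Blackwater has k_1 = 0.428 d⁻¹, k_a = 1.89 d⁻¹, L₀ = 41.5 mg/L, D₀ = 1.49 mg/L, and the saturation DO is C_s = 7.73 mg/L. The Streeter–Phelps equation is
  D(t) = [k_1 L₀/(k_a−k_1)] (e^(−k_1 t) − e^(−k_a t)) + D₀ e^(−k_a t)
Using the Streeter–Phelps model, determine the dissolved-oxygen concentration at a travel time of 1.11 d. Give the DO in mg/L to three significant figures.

DO ≈ 1.48 mg/L

k_1 L₀/(k_a−k_1) = 0.428×41.5/(1.89−0.428) = 17.76/1.462 = 12.15 mg/L.
e^(−k_1 t) = e^(−0.428×1.110) = 0.6218; e^(−k_a t) = e^(−1.89×1.110) = 0.1227.
D = 12.15 × (0.6218 − 0.1227) + 1.49 × 0.1227 = 6.064 + 0.1828 = 6.247 mg/L.
DO = C_s − D = 7.73 − 6.247 = 1.483 mg/L.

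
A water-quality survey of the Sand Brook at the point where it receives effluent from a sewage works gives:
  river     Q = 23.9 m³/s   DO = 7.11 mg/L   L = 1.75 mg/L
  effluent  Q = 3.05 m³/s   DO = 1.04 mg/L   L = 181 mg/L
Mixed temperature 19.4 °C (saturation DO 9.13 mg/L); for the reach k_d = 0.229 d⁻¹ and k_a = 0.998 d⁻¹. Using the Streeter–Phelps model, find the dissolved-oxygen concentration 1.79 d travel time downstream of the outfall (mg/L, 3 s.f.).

DO ≈ 5.42 mg/L

Mixed DO = (23.9×7.11 + 3.05×1.04)/(23.9+3.05) = 173.1/26.95 = 6.423 mg/L.
Mixed L₀ = (23.9×1.75 + 3.05×181)/(26.95) = 593.9/26.95 = 22.04 mg/L.
Initial deficit D₀ = C_s − DO₀ = 9.13 − 6.423 = 2.707 mg/L.
D(1.79) = [0.229×22.04/(0.998−0.229)](e^(−0.229×1.79) − e^(−0.998×1.79)) + 2.707 e^(−0.998×1.79)
= 6.562 × (0.6637 − 0.1676) + 2.707 × 0.1676 = 3.709 mg/L.
DO = 9.13 − 3.709 = 5.421 mg/L.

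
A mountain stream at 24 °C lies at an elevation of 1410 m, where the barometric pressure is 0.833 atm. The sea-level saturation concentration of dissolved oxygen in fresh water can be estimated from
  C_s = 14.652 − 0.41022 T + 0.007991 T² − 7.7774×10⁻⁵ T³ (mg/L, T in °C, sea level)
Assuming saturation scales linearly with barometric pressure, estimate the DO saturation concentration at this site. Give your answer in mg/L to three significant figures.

C_s ≈ 6.94 mg/L

At sea level: C_s = 14.652 − 0.41022×24 + 0.007991×24² − 7.7774×10⁻⁵×24³ = 8.334 mg/L.
Pressure correction: C_s' = 8.334 × 0.833 = 6.943 mg/L.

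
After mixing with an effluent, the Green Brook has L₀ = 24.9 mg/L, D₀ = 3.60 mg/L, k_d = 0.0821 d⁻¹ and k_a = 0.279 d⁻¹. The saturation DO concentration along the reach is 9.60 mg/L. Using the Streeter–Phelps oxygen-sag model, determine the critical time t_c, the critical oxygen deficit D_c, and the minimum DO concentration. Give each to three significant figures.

With k_a/k_d = 3.398 and 1 − D₀(k_a−k_d)/(k_d L₀) = 0.6533,
t_c = ln(3.398 × 0.6533) / (0.279 − 0.0821) = ln(2.220) / 0.1969 = 0.7975/0.1969 = 4.050 d.
D_c = (k_d/k_a) L₀ e^(−k_d t_c) = (0.0821/0.279) × 24.9 × e^(−0.0821×4.050) = 0.2943 × 24.9 × 0.7171 = 5.254 mg/L.
Minimum DO = C_s − D_c = 9.60 − 5.254 = 4.346 mg/L.

t_c ≈ 4.05 d; D_c ≈ 5.25 mg/L; min DO ≈ 4.35 mg/L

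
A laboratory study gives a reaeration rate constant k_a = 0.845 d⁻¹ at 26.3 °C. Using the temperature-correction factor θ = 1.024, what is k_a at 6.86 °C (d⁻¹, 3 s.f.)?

k_a ≈ 0.533 d⁻¹

k_a(T₂) = k_a(T₁) · θ^(T₂−T₁) = 0.845 × 1.024^(6.86−26.3)
= 0.845 × 1.024^-19.4 = 0.845 × 0.6306 = 0.5329 d⁻¹.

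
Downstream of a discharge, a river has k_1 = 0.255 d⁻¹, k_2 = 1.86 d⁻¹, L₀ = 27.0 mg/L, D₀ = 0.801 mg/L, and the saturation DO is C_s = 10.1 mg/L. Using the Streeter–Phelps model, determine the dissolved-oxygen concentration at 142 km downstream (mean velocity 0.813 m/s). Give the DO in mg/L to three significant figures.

DO ≈ 7.62 mg/L

Travel time t = x/v = 142 km / (0.813 m/s) = 142000 m / 0.813 m/s = 174700 s = 2.022 d.
k_1 L₀/(k_2−k_1) = 0.255×27.0/(1.86−0.255) = 6.885/1.605 = 4.290 mg/L.
e^(−k_1 t) = e^(−0.255×2.022) = 0.5972; e^(−k_2 t) = e^(−1.86×2.022) = 0.02328.
D = 4.290 × (0.5972 − 0.02328) + 0.801 × 0.02328 = 2.462 + 0.01865 = 2.481 mg/L.
DO = C_s − D = 10.1 − 2.481 = 7.619 mg/L.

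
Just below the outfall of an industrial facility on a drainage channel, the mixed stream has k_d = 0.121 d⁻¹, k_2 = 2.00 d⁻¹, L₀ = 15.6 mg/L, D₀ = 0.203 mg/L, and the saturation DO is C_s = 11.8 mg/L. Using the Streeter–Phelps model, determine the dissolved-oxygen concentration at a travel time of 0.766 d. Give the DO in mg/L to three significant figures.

k_d L₀/(k_2−k_d) = 0.121×15.6/(2.00−0.121) = 1.888/1.879 = 1.005 mg/L.
e^(−k_d t) = e^(−0.121×0.7660) = 0.9115; e^(−k_2 t) = e^(−2.00×0.7660) = 0.2161.
D = 1.005 × (0.9115 − 0.2161) + 0.203 × 0.2161 = 0.6986 + 0.04387 = 0.7424 mg/L.
DO = C_s − D = 11.8 − 0.7424 = 11.06 mg/L.

DO ≈ 11.1 mg/L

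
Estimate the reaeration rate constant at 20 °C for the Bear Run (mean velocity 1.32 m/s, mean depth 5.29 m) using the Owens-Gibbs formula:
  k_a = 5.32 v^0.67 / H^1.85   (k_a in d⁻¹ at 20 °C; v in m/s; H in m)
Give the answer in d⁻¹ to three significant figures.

k_a = 5.32 × 1.32^0.67 / 5.29^1.85 = 5.32 × 1.204 / 21.80 = 0.2940 d⁻¹.

k_a ≈ 0.294 d⁻¹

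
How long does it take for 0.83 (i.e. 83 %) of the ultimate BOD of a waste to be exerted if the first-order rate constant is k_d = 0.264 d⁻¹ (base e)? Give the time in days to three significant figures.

y/L₀ = 1 − e^(−k_d t) = 0.83 ⇒ e^(−k_d t) = 0.170
t = −ln(0.170) / 0.264 = 1.772 / 0.264 = 6.712 d.

t ≈ 6.71 d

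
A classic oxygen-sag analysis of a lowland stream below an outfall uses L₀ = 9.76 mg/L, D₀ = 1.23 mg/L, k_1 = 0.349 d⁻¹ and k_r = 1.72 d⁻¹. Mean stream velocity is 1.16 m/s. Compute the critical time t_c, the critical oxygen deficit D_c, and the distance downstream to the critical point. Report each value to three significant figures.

t_c ≈ 0.665 d; D_c ≈ 1.57 mg/L; x_c ≈ 66.6 km

At the critical point dD/dt = 0, so k_1 L₀ e^(−k_1 t) = k_r D. Substituting D(t) from the Streeter–Phelps equation and solving for t gives
t_c = ln[(k_r/k_1)(1 − D₀(k_r−k_1)/(k_1 L₀))] / (k_r−k_1).
Here k_r−k_1 = 1.371 d⁻¹ and 1 − D₀(k_r−k_1)/(k_1 L₀) = 1 − 1.23×1.371/(0.349×9.76) = 0.5049, so
t_c = ln(4.928 × 0.5049) / 1.371 = 0.9117 / 1.371 = 0.6650 d.
D_c = (k_1/k_r) L₀ e^(−k_1 t_c) = (0.349/1.72) × 9.76 × e^(−0.349×0.6650) = 0.2029 × 9.76 × 0.7929 = 1.570 mg/L.
x_c = v t_c = 1.16 m/s × 0.6650 d × 86400 s/d = 66650 m ≈ 66.6 km.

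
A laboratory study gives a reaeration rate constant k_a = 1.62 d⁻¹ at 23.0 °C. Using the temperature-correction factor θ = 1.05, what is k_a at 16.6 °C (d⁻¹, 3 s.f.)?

k_a(T₂) = k_a(T₁) · θ^(T₂−T₁) = 1.62 × 1.05^(16.6−23.0)
= 1.62 × 1.05^-6.40 = 1.62 × 0.7318 = 1.186 d⁻¹.

k_a ≈ 1.19 d⁻¹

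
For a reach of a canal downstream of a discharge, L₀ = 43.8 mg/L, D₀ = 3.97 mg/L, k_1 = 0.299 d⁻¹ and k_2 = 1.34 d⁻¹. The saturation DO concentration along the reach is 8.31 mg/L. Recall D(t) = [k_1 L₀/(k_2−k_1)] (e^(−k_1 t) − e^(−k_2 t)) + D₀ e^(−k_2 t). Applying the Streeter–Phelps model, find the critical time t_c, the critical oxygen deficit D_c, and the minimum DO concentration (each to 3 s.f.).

t_c ≈ 1.08 d; D_c ≈ 7.08 mg/L; min DO ≈ 1.23 mg/L

t_c = [1/(k_2−k_1)] ln[(k_2/k_1)(1 − D₀(k_2−k_1)/(k_1 L₀))]
= [1/(1.34−0.299)] ln[(1.34/0.299)(1 − 3.97×1.041/(0.299×43.8))]
= (1/1.041) ln[4.482 × 0.6844] = 0.9606 × ln(3.067) = 0.9606 × 1.121 = 1.077 d.
L(t_c) = L₀ e^(−k_1 t_c) = 43.8 × 0.7248 = 31.74 mg/L, and at the critical point k_2 D_c = k_1 L, so D_c = (0.299/1.34) × 31.74 = 7.083 mg/L.
Minimum DO = C_s − D_c = 8.31 − 7.083 = 1.227 mg/L.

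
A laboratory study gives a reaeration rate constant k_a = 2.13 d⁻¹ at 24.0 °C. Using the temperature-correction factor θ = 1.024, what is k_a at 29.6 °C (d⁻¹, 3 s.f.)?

k_a ≈ 2.43 d⁻¹

k_a(T₂) = k_a(T₁) · θ^(T₂−T₁) = 2.13 × 1.024^(29.6−24.0)
= 2.13 × 1.024^5.60 = 2.13 × 1.142 = 2.433 d⁻¹.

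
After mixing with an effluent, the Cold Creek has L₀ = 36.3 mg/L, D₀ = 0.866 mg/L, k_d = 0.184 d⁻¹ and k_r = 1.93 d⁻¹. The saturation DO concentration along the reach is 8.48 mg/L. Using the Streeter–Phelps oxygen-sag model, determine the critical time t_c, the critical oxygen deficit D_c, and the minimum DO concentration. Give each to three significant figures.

t_c ≈ 1.20 d; D_c ≈ 2.78 mg/L; min DO ≈ 5.70 mg/L

With k_r/k_d = 10.49 and 1 − D₀(k_r−k_d)/(k_d L₀) = 0.7736,
t_c = ln(10.49 × 0.7736) / (1.93 − 0.184) = ln(8.115) / 1.746 = 2.094/1.746 = 1.199 d.
D_c = (k_d/k_r) L₀ e^(−k_d t_c) = (0.184/1.93) × 36.3 × e^(−0.184×1.199) = 0.09534 × 36.3 × 0.8020 = 2.776 mg/L.
Minimum DO = C_s − D_c = 8.48 − 2.776 = 5.704 mg/L.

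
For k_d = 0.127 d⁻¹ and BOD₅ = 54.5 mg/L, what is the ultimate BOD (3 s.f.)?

L₀ ≈ 116 mg/L

BOD₅ = L₀(1 − e^(−5k_d)) ⇒ L₀ = BOD₅ / (1 − e^(−5×0.127))
= 54.5 / (1 − 0.5299) = 54.5 / 0.4701 = 115.9 mg/L.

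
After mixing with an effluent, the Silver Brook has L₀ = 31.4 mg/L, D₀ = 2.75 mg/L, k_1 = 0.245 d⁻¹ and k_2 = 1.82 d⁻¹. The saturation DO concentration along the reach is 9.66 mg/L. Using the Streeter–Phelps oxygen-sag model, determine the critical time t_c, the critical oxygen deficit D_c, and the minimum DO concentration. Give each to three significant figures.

t_c ≈ 0.748 d; D_c ≈ 3.52 mg/L; min DO ≈ 6.14 mg/L

t_c = [1/(k_2−k_1)] ln[(k_2/k_1)(1 − D₀(k_2−k_1)/(k_1 L₀))]
= [1/(1.82−0.245)] ln[(1.82/0.245)(1 − 2.75×1.575/(0.245×31.4))]
= (1/1.575) ln[7.429 × 0.4370] = 0.6349 × ln(3.246) = 0.6349 × 1.177 = 0.7476 d.
L(t_c) = L₀ e^(−k_1 t_c) = 31.4 × 0.8326 = 26.14 mg/L, and at the critical point k_2 D_c = k_1 L, so D_c = (0.245/1.82) × 26.14 = 3.519 mg/L.
Minimum DO = C_s − D_c = 9.66 − 3.519 = 6.141 mg/L.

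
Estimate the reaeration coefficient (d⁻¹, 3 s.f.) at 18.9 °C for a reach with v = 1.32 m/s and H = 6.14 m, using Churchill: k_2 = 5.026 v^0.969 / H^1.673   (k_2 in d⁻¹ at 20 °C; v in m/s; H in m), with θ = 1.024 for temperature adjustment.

k_2(20) = 5.026 × 1.32^0.969 / 6.14^1.673 = 5.026 × 1.309 / 20.83 = 0.3158 d⁻¹.
k_2(18.9) = 0.3158 × 1.024^(18.9−20) = 0.3158 × 0.9742 = 0.3077 d⁻¹.

k_2 ≈ 0.308 d⁻¹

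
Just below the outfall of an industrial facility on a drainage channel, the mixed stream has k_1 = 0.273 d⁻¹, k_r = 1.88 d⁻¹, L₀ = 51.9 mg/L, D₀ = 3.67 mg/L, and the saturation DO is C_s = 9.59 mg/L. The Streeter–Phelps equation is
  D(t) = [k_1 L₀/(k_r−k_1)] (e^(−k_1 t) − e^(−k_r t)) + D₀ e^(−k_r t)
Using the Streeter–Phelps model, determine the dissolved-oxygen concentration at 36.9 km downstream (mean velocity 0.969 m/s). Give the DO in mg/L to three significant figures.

DO ≈ 4.02 mg/L

Travel time t = x/v = 36.9 km / (0.969 m/s) = 36900 m / 0.969 m/s = 38080 s = 0.4407 d.
k_1 L₀/(k_r−k_1) = 0.273×51.9/(1.88−0.273) = 14.17/1.607 = 8.817 mg/L.
e^(−k_1 t) = e^(−0.273×0.4407) = 0.8866; e^(−k_r t) = e^(−1.88×0.4407) = 0.4367.
D = 8.817 × (0.8866 − 0.4367) + 3.67 × 0.4367 = 3.967 + 1.603 = 5.570 mg/L.
DO = C_s − D = 9.59 − 5.570 = 4.020 mg/L.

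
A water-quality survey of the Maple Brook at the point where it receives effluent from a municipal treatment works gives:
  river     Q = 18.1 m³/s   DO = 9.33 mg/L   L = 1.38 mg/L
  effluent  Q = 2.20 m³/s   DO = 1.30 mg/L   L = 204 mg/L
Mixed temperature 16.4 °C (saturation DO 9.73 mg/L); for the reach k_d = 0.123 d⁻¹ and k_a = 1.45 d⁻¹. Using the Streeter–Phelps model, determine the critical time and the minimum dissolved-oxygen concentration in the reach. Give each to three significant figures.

Mixed DO = (18.1×9.33 + 2.20×1.30)/(18.1+2.20) = 171.7/20.30 = 8.460 mg/L.
Mixed L₀ = (18.1×1.38 + 2.20×204)/(20.30) = 473.8/20.30 = 23.34 mg/L.
Initial deficit D₀ = C_s − DO₀ = 9.73 − 8.460 = 1.270 mg/L.
t_c = (1/1.327) ln[(1.45/0.123)(1 − 1.270×1.327/(0.123×23.34))] = 0.7536 × ln(4.867) = 1.192 d.
D_c = (0.123/1.45) × 23.34 × e^(−0.123×1.192) = 0.08483 × 23.34 × 0.8636 = 1.710 mg/L.
Minimum DO = 9.73 − 1.710 = 8.020 mg/L.

t_c ≈ 1.19 d; minimum DO ≈ 8.02 mg/L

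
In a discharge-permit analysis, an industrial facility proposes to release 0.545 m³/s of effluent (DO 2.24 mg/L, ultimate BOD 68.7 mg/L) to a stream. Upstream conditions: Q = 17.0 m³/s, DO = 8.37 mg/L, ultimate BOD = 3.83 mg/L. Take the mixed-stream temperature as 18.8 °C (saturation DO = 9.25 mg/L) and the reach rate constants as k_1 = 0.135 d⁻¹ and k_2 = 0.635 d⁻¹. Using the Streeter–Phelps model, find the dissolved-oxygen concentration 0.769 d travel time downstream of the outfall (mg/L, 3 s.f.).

DO ≈ 8.14 mg/L

Mixed DO = (17.0×8.37 + 0.545×2.24)/(17.0+0.545) = 143.5/17.55 = 8.180 mg/L.
Mixed L₀ = (17.0×3.83 + 0.545×68.7)/(17.55) = 102.6/17.55 = 5.845 mg/L.
Initial deficit D₀ = C_s − DO₀ = 9.25 − 8.180 = 1.070 mg/L.
D(0.769) = [0.135×5.845/(0.635−0.135)](e^(−0.135×0.769) − e^(−0.635×0.769)) + 1.070 e^(−0.635×0.769)
= 1.578 × (0.9014 − 0.6137) + 1.070 × 0.6137 = 1.111 mg/L.
DO = 9.25 − 1.111 = 8.139 mg/L.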